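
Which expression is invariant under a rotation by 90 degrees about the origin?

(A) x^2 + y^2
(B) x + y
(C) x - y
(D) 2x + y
A

A rotation by 90 degrees sends (x, y) to (-y, x).
Substitute the transformed coordinates into each option and compare with the original:
(A) x^2 + y^2  ->  (-y)^2 + (x)^2 = x^2 + y^2   [equals x^2 + y^2: invariant]
(B) x + y  ->  (-y) + (x) = x - y   [differs from x + y: not invariant]
(C) x - y  ->  (-y) - (x) = -x - y   [differs from x - y: not invariant]
(D) 2x + y  ->  2(-y) + (x) = x - 2y   [differs from 2x + y: not invariant]

Only option (A), x^2 + y^2, is unchanged by the transformation.
Geometrically, x^2 + y^2 is the squared distance from the origin, which every rotation about the origin preserves.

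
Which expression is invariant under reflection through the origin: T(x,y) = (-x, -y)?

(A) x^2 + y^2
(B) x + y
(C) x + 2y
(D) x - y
A

The map is reflection through the origin: T(x,y) = (-x, -y).
Substitute the transformed coordinates into each option and compare with the original:
(A) x^2 + y^2  ->  (-x)^2 + (-y)^2 = x^2 + y^2   [equals x^2 + y^2: invariant]
(B) x + y  ->  (-x) + (-y) = -x - y   [differs from x + y: not invariant]
(C) x + 2y  ->  (-x) + 2(-y) = -x - 2y   [differs from x + 2y: not invariant]
(D) x - y  ->  (-x) - (-y) = -x + y   [differs from x - y: not invariant]

Only option (A), x^2 + y^2, is unchanged by the transformation.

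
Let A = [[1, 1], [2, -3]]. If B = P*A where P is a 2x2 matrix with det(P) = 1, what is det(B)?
-5

By the multiplicative property of determinants, det(B) = det(P*A) = det(P) * det(A) = det(A),
so the determinant is invariant under multiplication by any determinant-1 matrix; we just need det(A).

det(A) = (1)(-3) - (1)(2) = -3 - 2 = -5

Therefore det(B) = 1 * (-5) = -5.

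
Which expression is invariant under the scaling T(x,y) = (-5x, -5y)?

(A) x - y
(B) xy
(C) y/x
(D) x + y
C

Under the uniform scaling T(x,y) = (-5x, -5y):
Substitute the transformed coordinates into each option and compare with the original:
(A) x - y  ->  (-5x) - (-5y) = -5x + 5y   [differs from x - y: not invariant]
(B) xy  ->  (-5x)(-5y) = 25xy   [differs from xy: not invariant]
(C) y/x  ->  (-5y)/(-5x) = y/x   [equals y/x: invariant]
(D) x + y  ->  (-5x) + (-5y) = -5x - 5y   [differs from x + y: not invariant]

Only option (C), y/x, is unchanged by the transformation.
The common factor -5 cancels in a ratio of coordinates, while sums, products and sums of squares pick up factors of -5 or 25.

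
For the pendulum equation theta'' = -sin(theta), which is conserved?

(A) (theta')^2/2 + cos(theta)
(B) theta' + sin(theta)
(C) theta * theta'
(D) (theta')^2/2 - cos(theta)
D

A first integral I satisfies dI/dt = 0 along every solution. Differentiate each option and use the equation of motion:
(A) d/dt[(theta')^2/2 + cos(theta)] = theta' theta'' - sin(theta) theta' = -2 theta' sin(theta), not identically 0
(B) d/dt[theta' + sin(theta)] = theta'' + cos(theta) theta' = -sin(theta) + theta' cos(theta), not identically 0
(C) d/dt[theta * theta'] = (theta')^2 + theta theta'' = (theta')^2 - theta sin(theta), not identically 0
(D) d/dt[(theta')^2/2 - cos(theta)] = theta' theta'' + sin(theta) theta' = theta'(-sin(theta)) + theta' sin(theta) = 0

Only (D) has zero time-derivative. This is the total energy: kinetic (theta')^2/2 plus potential -cos(theta).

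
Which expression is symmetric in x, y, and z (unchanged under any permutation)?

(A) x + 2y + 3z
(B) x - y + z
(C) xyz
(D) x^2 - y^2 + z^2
C

A symmetric expression is unchanged when the variables are permuted; here the transformation to test is the swap (x, y) -> (y, x).
A symmetric expression must survive every permutation; the single swap x <-> y already eliminates the distractors, and the keyed expression is also unchanged by x <-> z and y <-> z (each variable enters it in exactly the same way).
Substitute the transformed coordinates into each option and compare with the original:
(A) x + 2y + 3z  ->  (y) + 2(x) + 3z = 2x + y + 3z   [differs from x + 2y + 3z: not invariant]
(B) x - y + z  ->  (y) - (x) + z = -x + y + z   [differs from x - y + z: not invariant]
(C) xyz  ->  (y)(x)z = xyz   [equals xyz: invariant]
(D) x^2 - y^2 + z^2  ->  (y)^2 - (x)^2 + z^2 = -x^2 + y^2 + z^2   [differs from x^2 - y^2 + z^2: not invariant]

Only option (C), xyz, is unchanged by the transformation.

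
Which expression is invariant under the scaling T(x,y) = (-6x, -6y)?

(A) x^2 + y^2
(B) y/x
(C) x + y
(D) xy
B

Under the uniform scaling T(x,y) = (-6x, -6y):
Substitute the transformed coordinates into each option and compare with the original:
(A) x^2 + y^2  ->  (-6x)^2 + (-6y)^2 = 36x^2 + 36y^2   [differs from x^2 + y^2: not invariant]
(B) y/x  ->  (-6y)/(-6x) = y/x   [equals y/x: invariant]
(C) x + y  ->  (-6x) + (-6y) = -6x - 6y   [differs from x + y: not invariant]
(D) xy  ->  (-6x)(-6y) = 36xy   [differs from xy: not invariant]

Only option (B), y/x, is unchanged by the transformation.
The common factor -6 cancels in a ratio of coordinates, while sums, products and sums of squares pick up factors of -6 or 36.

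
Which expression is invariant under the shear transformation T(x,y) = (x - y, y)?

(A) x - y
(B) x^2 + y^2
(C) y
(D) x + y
C

Under the shear T(x,y) = (x - y, y):
Substitute the transformed coordinates into each option and compare with the original:
(A) x - y  ->  (x - y) - (y) = x - 2y   [differs from x - y: not invariant]
(B) x^2 + y^2  ->  (x - y)^2 + (y)^2 = x^2 - 2xy + 2y^2   [differs from x^2 + y^2: not invariant]
(C) y  ->  (y) = y   [equals y: invariant]
(D) x + y  ->  (x - y) + (y) = x   [differs from x + y: not invariant]

Only option (C), y, is unchanged by the transformation.
A horizontal shear moves points parallel to the x-axis, so the y-coordinate (and any function of y alone) is unchanged.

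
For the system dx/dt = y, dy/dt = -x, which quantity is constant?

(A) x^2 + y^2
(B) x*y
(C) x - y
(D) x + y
A

A first integral I satisfies dI/dt = 0 along every solution. Differentiate each option and use the equation of motion:
(A) d/dt[x^2 + y^2] = 2x*dx/dt + 2y*dy/dt = 2x*y + 2y*(-x) = 0
(B) d/dt[x*y] = (dx/dt)y + x(dy/dt) = y^2 - x^2, not identically 0
(C) d/dt[x - y] = y - (-x) = x + y, not identically 0
(D) d/dt[x + y] = y + (-x) = y - x, not identically 0

Only (A) has zero time-derivative. So x^2 + y^2 (the squared radius; trajectories are circles) is the conserved quantity.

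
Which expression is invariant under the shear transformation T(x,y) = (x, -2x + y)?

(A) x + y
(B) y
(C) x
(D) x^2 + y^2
C

Under the shear T(x,y) = (x, -2x + y):
Substitute the transformed coordinates into each option and compare with the original:
(A) x + y  ->  (x) + (-2x + y) = -x + y   [differs from x + y: not invariant]
(B) y  ->  (-2x + y) = -2x + y   [differs from y: not invariant]
(C) x  ->  (x) = x   [equals x: invariant]
(D) x^2 + y^2  ->  (x)^2 + (-2x + y)^2 = 5x^2 - 4xy + y^2   [differs from x^2 + y^2: not invariant]

Only option (C), x, is unchanged by the transformation.
A vertical shear moves points parallel to the y-axis, so the x-coordinate (and any function of x alone) is unchanged.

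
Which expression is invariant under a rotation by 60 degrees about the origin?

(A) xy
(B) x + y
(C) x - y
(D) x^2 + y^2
D

A rotation by 60 degrees sends (x, y) to (x/2 - sqrt(3)y/2, sqrt(3)x/2 + y/2).
Substitute the transformed coordinates into each option and compare with the original:
(A) xy  ->  (x/2 - sqrt(3)y/2)(sqrt(3)x/2 + y/2) = sqrt(3)x^2/4 - xy/2 - sqrt(3)y^2/4   [differs from xy: not invariant]
(B) x + y  ->  (x/2 - sqrt(3)y/2) + (sqrt(3)x/2 + y/2) = x/2 + sqrt(3)x/2 - sqrt(3)y/2 + y/2   [differs from x + y: not invariant]
(C) x - y  ->  (x/2 - sqrt(3)y/2) - (sqrt(3)x/2 + y/2) = -sqrt(3)x/2 + x/2 - sqrt(3)y/2 - y/2   [differs from x - y: not invariant]
(D) x^2 + y^2  ->  (x/2 - sqrt(3)y/2)^2 + (sqrt(3)x/2 + y/2)^2 = x^2 + y^2   [equals x^2 + y^2: invariant]

Only option (D), x^2 + y^2, is unchanged by the transformation.
Geometrically, x^2 + y^2 is the squared distance from the origin, which every rotation about the origin preserves.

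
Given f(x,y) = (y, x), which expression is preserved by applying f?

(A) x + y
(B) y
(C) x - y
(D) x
A

For f(x,y) = (y, x):
After applying f: x' = y, y' = x. So x' + y' = y + x = x + y.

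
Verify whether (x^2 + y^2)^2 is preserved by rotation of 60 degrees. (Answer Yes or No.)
Yes

Applying rotation by 60 degrees: x' = x*cos(60 degrees) - y*sin(60 degrees) = x/2 - sqrt(3)y/2, y' = x*sin(60 degrees) + y*cos(60 degrees) = sqrt(3)x/2 + y/2

Substituting into (x^2 + y^2)^2:
((x/2 - sqrt(3)y/2)^2 + (sqrt(3)x/2 + y/2)^2)^2
= x^4 + 2x^2y^2 + y^4 = (x^2 + y^2)^2

This equals the original expression (x^2 + y^2)^2, so it IS invariant.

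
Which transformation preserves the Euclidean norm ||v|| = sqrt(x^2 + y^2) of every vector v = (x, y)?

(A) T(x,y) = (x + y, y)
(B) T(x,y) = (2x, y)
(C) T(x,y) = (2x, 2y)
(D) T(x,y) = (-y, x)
D

A transformation preserves a norm if ||T(v)|| = ||v|| for every v; a single vector where the norm changes rules an option out.

(A) T(x,y) = (x + y, y): v = (0, 1) has norm sqrt((0)^2 + (1)^2) = 1, but T(v) = (1, 1) has norm sqrt(2) -- not preserved.
(B) T(x,y) = (2x, y): v = (1, 0) has norm sqrt((1)^2 + (0)^2) = 1, but T(v) = (2, 0) has norm 2 -- not preserved.
(C) T(x,y) = (2x, 2y): v = (1, 0) has norm sqrt((1)^2 + (0)^2) = 1, but T(v) = (2, 0) has norm 2 -- not preserved.
(D) T(x,y) = (-y, x): preserves the norm -- it is an orthogonal map (a rotation/reflection), and (-y)^2 + (x)^2 simplifies to x^2 + y^2.

Therefore the answer is (D).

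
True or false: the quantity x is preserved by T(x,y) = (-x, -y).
False

Substitute T(x,y) = (-x, -y) into the expression and compare with the original.

Original: x
After applying T: (-x) = -x

This differs from the original x (difference: -2x), so the expression is NOT invariant.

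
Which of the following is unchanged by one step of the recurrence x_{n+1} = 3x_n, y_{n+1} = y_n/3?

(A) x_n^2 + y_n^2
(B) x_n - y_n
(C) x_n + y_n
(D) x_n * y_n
D

For the recurrence x_{n+1} = 3x_n, y_{n+1} = y_n/3:

x_{n+1} * y_{n+1} = (3x_n) * (y_n/3) = x_n * y_n
The product is conserved.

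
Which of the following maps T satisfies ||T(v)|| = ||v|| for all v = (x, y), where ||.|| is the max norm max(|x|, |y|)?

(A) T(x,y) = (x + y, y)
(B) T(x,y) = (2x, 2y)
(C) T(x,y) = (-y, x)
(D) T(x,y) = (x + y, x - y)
C

A transformation preserves a norm if ||T(v)|| = ||v|| for every v; a single vector where the norm changes rules an option out.

(A) T(x,y) = (x + y, y): v = (1, 1) has norm max(|1|, |1|) = 1, but T(v) = (2, 1) has norm 2 -- not preserved.
(B) T(x,y) = (2x, 2y): v = (1, 0) has norm max(|1|, |0|) = 1, but T(v) = (2, 0) has norm 2 -- not preserved.
(C) T(x,y) = (-y, x): preserves the norm -- it only permutes the coordinates and/or flips signs, which leaves max(|x|, |y|) unchanged.
(D) T(x,y) = (x + y, x - y): v = (1, 1) has norm max(|1|, |1|) = 1, but T(v) = (2, 0) has norm 2 -- not preserved.

Therefore the answer is (C).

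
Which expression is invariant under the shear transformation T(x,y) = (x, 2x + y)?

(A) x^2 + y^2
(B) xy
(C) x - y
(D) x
D

Under the shear T(x,y) = (x, 2x + y):
Substitute the transformed coordinates into each option and compare with the original:
(A) x^2 + y^2  ->  (x)^2 + (2x + y)^2 = 5x^2 + 4xy + y^2   [differs from x^2 + y^2: not invariant]
(B) xy  ->  (x)(2x + y) = 2x^2 + xy   [differs from xy: not invariant]
(C) x - y  ->  (x) - (2x + y) = -x - y   [differs from x - y: not invariant]
(D) x  ->  (x) = x   [equals x: invariant]

Only option (D), x, is unchanged by the transformation.
A vertical shear moves points parallel to the y-axis, so the x-coordinate (and any function of x alone) is unchanged.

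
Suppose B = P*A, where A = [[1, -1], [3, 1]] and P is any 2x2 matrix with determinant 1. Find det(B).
4

By the multiplicative property of determinants, det(B) = det(P*A) = det(P) * det(A) = det(A),
so the determinant is invariant under multiplication by any determinant-1 matrix; we just need det(A).

det(A) = (1)(1) - (-1)(3) = 1 - (-3) = 4

Therefore det(B) = 1 * 4 = 4.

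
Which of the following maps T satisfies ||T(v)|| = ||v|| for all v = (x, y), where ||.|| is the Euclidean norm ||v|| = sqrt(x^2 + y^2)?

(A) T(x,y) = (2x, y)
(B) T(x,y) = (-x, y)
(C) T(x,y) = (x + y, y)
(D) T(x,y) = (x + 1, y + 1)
B

A transformation preserves a norm if ||T(v)|| = ||v|| for every v; a single vector where the norm changes rules an option out.

(A) T(x,y) = (2x, y): v = (1, 0) has norm sqrt((1)^2 + (0)^2) = 1, but T(v) = (2, 0) has norm 2 -- not preserved.
(B) T(x,y) = (-x, y): preserves the norm -- it is an orthogonal map (a rotation/reflection), and (-x)^2 + (y)^2 simplifies to x^2 + y^2.
(C) T(x,y) = (x + y, y): v = (0, 1) has norm sqrt((0)^2 + (1)^2) = 1, but T(v) = (1, 1) has norm sqrt(2) -- not preserved.
(D) T(x,y) = (x + 1, y + 1): v = (1, 0) has norm sqrt((1)^2 + (0)^2) = 1, but T(v) = (2, 1) has norm sqrt(5) -- not preserved.

Therefore the answer is (B).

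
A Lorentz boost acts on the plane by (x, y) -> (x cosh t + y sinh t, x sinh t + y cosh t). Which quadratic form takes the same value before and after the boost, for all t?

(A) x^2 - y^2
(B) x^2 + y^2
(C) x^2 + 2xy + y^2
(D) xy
A

Write x' = x cosh t + y sinh t, y' = x sinh t + y cosh t and substitute into each option:
(A) x^2 - y^2: (x cosh t + y sinh t)^2 - (x sinh t + y cosh t)^2 = x^2(cosh^2 t - sinh^2 t) + 2xy(cosh t sinh t - sinh t cosh t) + y^2(sinh^2 t - cosh^2 t) = x^2 - y^2   [invariant, using cosh^2 t - sinh^2 t = 1]
(B) x^2 + y^2: (x cosh t + y sinh t)^2 + (x sinh t + y cosh t)^2 = (x^2 + y^2)(cosh^2 t + sinh^2 t) + 4xy sinh t cosh t = (x^2 + y^2) cosh 2t + 2xy sinh 2t   [not invariant for t != 0]
(C) x^2 + 2xy + y^2: (x' + y')^2 with x' + y' = (x + y)(cosh t + sinh t) = (x + y)e^t, so it becomes (x + y)^2 e^(2t)   [not invariant for t != 0]
(D) xy: (x cosh t + y sinh t)(x sinh t + y cosh t) = xy(cosh^2 t + sinh^2 t) + (x^2 + y^2) sinh t cosh t = xy cosh 2t + (x^2 + y^2)(sinh 2t)/2   [not invariant for t != 0]

Only (A) x^2 - y^2 is unchanged; it is the Minkowski form preserved by Lorentz boosts, just as x^2 + y^2 is preserved by ordinary rotations.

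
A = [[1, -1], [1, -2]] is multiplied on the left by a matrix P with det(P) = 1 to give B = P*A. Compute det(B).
-1

By the multiplicative property of determinants, det(B) = det(P*A) = det(P) * det(A) = det(A),
so the determinant is invariant under multiplication by any determinant-1 matrix; we just need det(A).

det(A) = (1)(-2) - (-1)(1) = -2 - (-1) = -1

Therefore det(B) = 1 * (-1) = -1.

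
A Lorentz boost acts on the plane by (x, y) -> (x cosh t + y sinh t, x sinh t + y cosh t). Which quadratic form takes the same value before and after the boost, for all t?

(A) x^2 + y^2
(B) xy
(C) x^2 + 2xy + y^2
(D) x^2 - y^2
D

Write x' = x cosh t + y sinh t, y' = x sinh t + y cosh t and substitute into each option:
(A) x^2 + y^2: (x cosh t + y sinh t)^2 + (x sinh t + y cosh t)^2 = (x^2 + y^2)(cosh^2 t + sinh^2 t) + 4xy sinh t cosh t = (x^2 + y^2) cosh 2t + 2xy sinh 2t   [not invariant for t != 0]
(B) xy: (x cosh t + y sinh t)(x sinh t + y cosh t) = xy(cosh^2 t + sinh^2 t) + (x^2 + y^2) sinh t cosh t = xy cosh 2t + (x^2 + y^2)(sinh 2t)/2   [not invariant for t != 0]
(C) x^2 + 2xy + y^2: (x' + y')^2 with x' + y' = (x + y)(cosh t + sinh t) = (x + y)e^t, so it becomes (x + y)^2 e^(2t)   [not invariant for t != 0]
(D) x^2 - y^2: (x cosh t + y sinh t)^2 - (x sinh t + y cosh t)^2 = x^2(cosh^2 t - sinh^2 t) + 2xy(cosh t sinh t - sinh t cosh t) + y^2(sinh^2 t - cosh^2 t) = x^2 - y^2   [invariant, using cosh^2 t - sinh^2 t = 1]

Only (D) x^2 - y^2 is unchanged; it is the Minkowski form preserved by Lorentz boosts, just as x^2 + y^2 is preserved by ordinary rotations.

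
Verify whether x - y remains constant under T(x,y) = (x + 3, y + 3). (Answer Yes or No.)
Yes

Substitute T(x,y) = (x + 3, y + 3) into the expression and compare with the original.

Original: x - y
After applying T: (x + 3) - (y + 3) = x - y

This is identical to the original x - y, so the expression is invariant.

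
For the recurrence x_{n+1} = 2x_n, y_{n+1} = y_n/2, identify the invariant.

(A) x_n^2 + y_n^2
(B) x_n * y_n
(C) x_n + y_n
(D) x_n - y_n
B

For the recurrence x_{n+1} = 2x_n, y_{n+1} = y_n/2:

x_{n+1} * y_{n+1} = (2x_n) * (y_n/2) = x_n * y_n
The product is conserved.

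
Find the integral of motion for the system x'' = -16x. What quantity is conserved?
E = (x')^2 + 16x^2

Multiply the equation by x':
x' * x'' = -16x * x'
The left side is d/dt[(x')^2/2] and the right side is d/dt[-16x^2/2], so
d/dt[(x')^2/2 + 16x^2/2] = 0, i.e. (x')^2/2 + 16x^2/2 = constant.
Multiplying by 2, the integral of motion is E = (x')^2 + 16x^2.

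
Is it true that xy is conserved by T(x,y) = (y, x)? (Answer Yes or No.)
Yes

Substitute T(x,y) = (y, x) into the expression and compare with the original.

Original: xy
After applying T: (y)(x) = xy

This is identical to the original xy, so the expression is invariant.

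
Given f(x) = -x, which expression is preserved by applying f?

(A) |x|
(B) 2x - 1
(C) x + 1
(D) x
A

For f(x) = -x:
Applying f replaces x by -x. Since |-x| = |x|, the absolute value is unchanged by f, whereas x -> -x, 2x - 1 -> -2x - 1 and x + 1 -> -x + 1 all change.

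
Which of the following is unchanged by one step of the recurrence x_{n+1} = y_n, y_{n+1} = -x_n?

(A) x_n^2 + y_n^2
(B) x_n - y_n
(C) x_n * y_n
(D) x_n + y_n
A

For the recurrence x_{n+1} = y_n, y_{n+1} = -x_n:

x_{n+1}^2 + y_{n+1}^2 = y_n^2 + (-x_n)^2 = x_n^2 + y_n^2
The sum of squares is conserved (like energy in a harmonic oscillator).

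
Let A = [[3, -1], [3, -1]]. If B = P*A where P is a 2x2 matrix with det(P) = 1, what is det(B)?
0

By the multiplicative property of determinants, det(B) = det(P*A) = det(P) * det(A) = det(A),
so the determinant is invariant under multiplication by any determinant-1 matrix; we just need det(A).

det(A) = (3)(-1) - (-1)(3) = -3 - (-3) = 0

Therefore det(B) = 1 * 0 = 0.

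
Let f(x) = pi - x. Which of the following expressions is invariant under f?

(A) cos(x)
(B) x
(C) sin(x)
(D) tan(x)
C

For f(x) = pi - x:
sin(pi - x) = sin(x), so sine is invariant under this transformation.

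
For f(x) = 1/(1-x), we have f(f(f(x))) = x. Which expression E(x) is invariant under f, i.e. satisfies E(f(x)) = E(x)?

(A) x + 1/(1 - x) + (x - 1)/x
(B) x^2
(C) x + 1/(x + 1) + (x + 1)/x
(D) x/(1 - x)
A

Replace x by f(x) = 1/(1 - x) in each option and simplify. As a quick numerical cross-check, also compare E(5) with E(f(5)) = E(-1/4).

(A) x + 1/(1 - x) + (x - 1)/x  ->  (1/(1 - x)) + 1/(1 - (1/(1 - x))) + ((1/(1 - x)) - 1)/(1/(1 - x)), which simplifies back to x + 1/(1 - x) + (x - 1)/x; check: E(5) = 111/20, E(-1/4) = 111/20.   [invariant]
(B) x^2  ->  (1/(1 - x))^2 = (x - 1)^(-2); check: E(5) = 25 but E(-1/4) = 1/16.   [not invariant]
(C) x + 1/(x + 1) + (x + 1)/x  ->  (1/(1 - x)) + 1/((1/(1 - x)) + 1) + ((1/(1 - x)) + 1)/(1/(1 - x)) = (-x^3 + 6x^2 - 11x + 7)/(x^2 - 3x + 2); check: E(5) = 191/30 but E(-1/4) = -23/12.   [not invariant]
(D) x/(1 - x)  ->  (1/(1 - x))/(1 - (1/(1 - x))) = -1/x; check: E(5) = -5/4 but E(-1/4) = -1/5.   [not invariant]

Only (A) is unchanged. Indeed f(f(x)) = 1/(1 - 1/(1-x)) = (1-x)/(-x) = (x-1)/x, so E(x) = x + f(x) + f(f(x)) is the sum over the whole 3-cycle; applying f just permutes the three terms cyclically (x -> f(x) -> f(f(x)) -> x), leaving the sum unchanged.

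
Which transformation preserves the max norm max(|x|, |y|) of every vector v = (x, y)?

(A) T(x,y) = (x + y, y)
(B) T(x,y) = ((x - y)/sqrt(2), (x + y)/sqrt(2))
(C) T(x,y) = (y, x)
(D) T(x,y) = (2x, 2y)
C

A transformation preserves a norm if ||T(v)|| = ||v|| for every v; a single vector where the norm changes rules an option out.

(A) T(x,y) = (x + y, y): v = (1, 1) has norm max(|1|, |1|) = 1, but T(v) = (2, 1) has norm 2 -- not preserved.
(B) T(x,y) = ((x - y)/sqrt(2), (x + y)/sqrt(2)): v = (1, 0) has norm max(|1|, |0|) = 1, but T(v) = (sqrt(2)/2, sqrt(2)/2) has norm sqrt(2)/2 -- not preserved.
(C) T(x,y) = (y, x): preserves the norm -- it only permutes the coordinates and/or flips signs, which leaves max(|x|, |y|) unchanged.
(D) T(x,y) = (2x, 2y): v = (1, 0) has norm max(|1|, |0|) = 1, but T(v) = (2, 0) has norm 2 -- not preserved.

Therefore the answer is (C).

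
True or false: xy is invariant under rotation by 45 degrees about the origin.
False

Applying rotation by 45 degrees: x' = x*cos(45 degrees) - y*sin(45 degrees) = sqrt(2)x/2 - sqrt(2)y/2, y' = x*sin(45 degrees) + y*cos(45 degrees) = sqrt(2)x/2 + sqrt(2)y/2

Substituting into xy:
(sqrt(2)x/2 - sqrt(2)y/2)(sqrt(2)x/2 + sqrt(2)y/2)
= x^2/2 - y^2/2

This differs from the original expression xy, so it is NOT invariant.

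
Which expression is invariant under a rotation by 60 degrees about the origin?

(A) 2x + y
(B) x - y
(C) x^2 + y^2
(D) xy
C

A rotation by 60 degrees sends (x, y) to (x/2 - sqrt(3)y/2, sqrt(3)x/2 + y/2).
Substitute the transformed coordinates into each option and compare with the original:
(A) 2x + y  ->  2(x/2 - sqrt(3)y/2) + (sqrt(3)x/2 + y/2) = sqrt(3)x/2 + x - sqrt(3)y + y/2   [differs from 2x + y: not invariant]
(B) x - y  ->  (x/2 - sqrt(3)y/2) - (sqrt(3)x/2 + y/2) = -sqrt(3)x/2 + x/2 - sqrt(3)y/2 - y/2   [differs from x - y: not invariant]
(C) x^2 + y^2  ->  (x/2 - sqrt(3)y/2)^2 + (sqrt(3)x/2 + y/2)^2 = x^2 + y^2   [equals x^2 + y^2: invariant]
(D) xy  ->  (x/2 - sqrt(3)y/2)(sqrt(3)x/2 + y/2) = sqrt(3)x^2/4 - xy/2 - sqrt(3)y^2/4   [differs from xy: not invariant]

Only option (C), x^2 + y^2, is unchanged by the transformation.
Geometrically, x^2 + y^2 is the squared distance from the origin, which every rotation about the origin preserves.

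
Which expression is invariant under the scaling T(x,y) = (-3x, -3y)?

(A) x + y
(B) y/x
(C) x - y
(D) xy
B

Under the uniform scaling T(x,y) = (-3x, -3y):
Substitute the transformed coordinates into each option and compare with the original:
(A) x + y  ->  (-3x) + (-3y) = -3x - 3y   [differs from x + y: not invariant]
(B) y/x  ->  (-3y)/(-3x) = y/x   [equals y/x: invariant]
(C) x - y  ->  (-3x) - (-3y) = -3x + 3y   [differs from x - y: not invariant]
(D) xy  ->  (-3x)(-3y) = 9xy   [differs from xy: not invariant]

Only option (B), y/x, is unchanged by the transformation.
The common factor -3 cancels in a ratio of coordinates, while sums, products and sums of squares pick up factors of -3 or 9.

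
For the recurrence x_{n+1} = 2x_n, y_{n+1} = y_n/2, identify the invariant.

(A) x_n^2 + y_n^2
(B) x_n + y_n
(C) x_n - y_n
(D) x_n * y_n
D

For the recurrence x_{n+1} = 2x_n, y_{n+1} = y_n/2:

x_{n+1} * y_{n+1} = (2x_n) * (y_n/2) = x_n * y_n
The product is conserved.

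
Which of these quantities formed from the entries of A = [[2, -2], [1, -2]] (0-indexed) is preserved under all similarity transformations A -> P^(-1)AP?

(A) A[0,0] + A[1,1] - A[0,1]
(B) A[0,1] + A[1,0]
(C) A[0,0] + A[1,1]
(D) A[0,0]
C

A[0,0] + A[1,1] is the trace of A. By the cyclic property of the trace, tr(P^(-1)AP) = tr(APP^(-1)) = tr(A), so it is the same for every matrix similar to A.

The other combinations are not similarity invariants. For example, take P = [[1, 1], [1, 2]] (det P = 1), so P^(-1) = [[2, -1], [-1, 1]] and
B = P^(-1)AP = [[1, -1], [-1, -1]].
Evaluating each option on A and on B:
(A) A[0,0] + A[1,1] - A[0,1]: 2 for A, 1 for B -> changes
(B) A[0,1] + A[1,0]: -1 for A, -2 for B -> changes
(C) A[0,0] + A[1,1]: 0 for A, 0 for B -> unchanged
(D) A[0,0]: 2 for A, 1 for B -> changes

Only (C) A[0,0] + A[1,1] = 0 survives (and it does so for every P, not just this one), so it is the invariant.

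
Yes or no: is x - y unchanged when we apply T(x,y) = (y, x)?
No

Substitute T(x,y) = (y, x) into the expression and compare with the original.

Original: x - y
After applying T: (y) - (x) = -x + y

This differs from the original x - y (difference: -2x + 2y), so the expression is NOT invariant.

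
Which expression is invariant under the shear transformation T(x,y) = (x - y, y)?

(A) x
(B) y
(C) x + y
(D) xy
B

Under the shear T(x,y) = (x - y, y):
Substitute the transformed coordinates into each option and compare with the original:
(A) x  ->  (x - y) = x - y   [differs from x: not invariant]
(B) y  ->  (y) = y   [equals y: invariant]
(C) x + y  ->  (x - y) + (y) = x   [differs from x + y: not invariant]
(D) xy  ->  (x - y)(y) = xy - y^2   [differs from xy: not invariant]

Only option (B), y, is unchanged by the transformation.
A horizontal shear moves points parallel to the x-axis, so the y-coordinate (and any function of y alone) is unchanged.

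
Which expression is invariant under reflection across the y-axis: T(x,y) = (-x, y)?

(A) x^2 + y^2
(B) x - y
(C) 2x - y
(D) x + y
A

The map is reflection across the y-axis: T(x,y) = (-x, y).
Substitute the transformed coordinates into each option and compare with the original:
(A) x^2 + y^2  ->  (-x)^2 + (y)^2 = x^2 + y^2   [equals x^2 + y^2: invariant]
(B) x - y  ->  (-x) - (y) = -x - y   [differs from x - y: not invariant]
(C) 2x - y  ->  2(-x) - (y) = -2x - y   [differs from 2x - y: not invariant]
(D) x + y  ->  (-x) + (y) = -x + y   [differs from x + y: not invariant]

Only option (A), x^2 + y^2, is unchanged by the transformation.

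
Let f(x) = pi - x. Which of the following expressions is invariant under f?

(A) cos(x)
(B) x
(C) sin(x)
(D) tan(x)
C

For f(x) = pi - x:
sin(pi - x) = sin(x), so sine is invariant under this transformation.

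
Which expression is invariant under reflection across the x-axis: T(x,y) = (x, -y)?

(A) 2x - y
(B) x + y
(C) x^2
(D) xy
C

The map is reflection across the x-axis: T(x,y) = (x, -y).
Substitute the transformed coordinates into each option and compare with the original:
(A) 2x - y  ->  2(x) - (-y) = 2x + y   [differs from 2x - y: not invariant]
(B) x + y  ->  (x) + (-y) = x - y   [differs from x + y: not invariant]
(C) x^2  ->  (x)^2 = x^2   [equals x^2: invariant]
(D) xy  ->  (x)(-y) = -xy   [differs from xy: not invariant]

Only option (C), x^2, is unchanged by the transformation.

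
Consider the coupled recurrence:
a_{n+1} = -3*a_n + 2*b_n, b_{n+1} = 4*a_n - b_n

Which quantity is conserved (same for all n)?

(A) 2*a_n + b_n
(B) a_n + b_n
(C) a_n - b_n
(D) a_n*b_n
B

Replace a_n by a_{n+1} = -3*a_n + 2*b_n and b_n by b_{n+1} = 4*a_n - b_n in each option and simplify:
(A) 2*a_n + b_n  ->  2*(-3*a_n + 2*b_n) + (4*a_n - b_n) = -2*a_n + 3*b_n   [not conserved]
(B) a_n + b_n  ->  (-3*a_n + 2*b_n) + (4*a_n - b_n) = a_n + b_n   [conserved]
(C) a_n - b_n  ->  (-3*a_n + 2*b_n) - (4*a_n - b_n) = -7*a_n + 3*b_n   [not conserved]
(D) a_n*b_n  ->  (-3*a_n + 2*b_n)*(4*a_n - b_n) = -12*a_n^2 + 11*a_n*b_n - 2*b_n^2   [not conserved]

Only (B) a_n + b_n returns to itself after one step, so it is the conserved quantity.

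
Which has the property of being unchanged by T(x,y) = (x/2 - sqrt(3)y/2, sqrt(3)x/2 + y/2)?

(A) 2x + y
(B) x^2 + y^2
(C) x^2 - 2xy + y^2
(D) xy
B

An expression E(x,y) is invariant under T if E(T(x,y)) = E(x,y). Here T(x,y) = (x/2 - sqrt(3)y/2, sqrt(3)x/2 + y/2).
Substitute the transformed coordinates into each option and compare with the original:
(A) 2x + y  ->  2(x/2 - sqrt(3)y/2) + (sqrt(3)x/2 + y/2) = sqrt(3)x/2 + x - sqrt(3)y + y/2   [differs from 2x + y: not invariant]
(B) x^2 + y^2  ->  (x/2 - sqrt(3)y/2)^2 + (sqrt(3)x/2 + y/2)^2 = x^2 + y^2   [equals x^2 + y^2: invariant]
(C) x^2 - 2xy + y^2  ->  (x/2 - sqrt(3)y/2)^2 - 2(x/2 - sqrt(3)y/2)(sqrt(3)x/2 + y/2) + (sqrt(3)x/2 + y/2)^2 = -sqrt(3)x^2/2 + x^2 + xy + sqrt(3)y^2/2 + y^2   [differs from x^2 - 2xy + y^2: not invariant]
(D) xy  ->  (x/2 - sqrt(3)y/2)(sqrt(3)x/2 + y/2) = sqrt(3)x^2/4 - xy/2 - sqrt(3)y^2/4   [differs from xy: not invariant]

Only option (B), x^2 + y^2, is unchanged by the transformation.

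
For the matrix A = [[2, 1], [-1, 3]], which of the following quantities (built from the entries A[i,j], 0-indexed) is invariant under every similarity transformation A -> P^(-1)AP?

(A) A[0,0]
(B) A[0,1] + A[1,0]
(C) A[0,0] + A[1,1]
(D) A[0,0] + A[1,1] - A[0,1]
C

A[0,0] + A[1,1] is the trace of A. By the cyclic property of the trace, tr(P^(-1)AP) = tr(APP^(-1)) = tr(A), so it is the same for every matrix similar to A.

The other combinations are not similarity invariants. For example, take P = [[1, -1], [0, 1]] (det P = 1), so P^(-1) = [[1, 1], [0, 1]] and
B = P^(-1)AP = [[1, 3], [-1, 4]].
Evaluating each option on A and on B:
(A) A[0,0]: 2 for A, 1 for B -> changes
(B) A[0,1] + A[1,0]: 0 for A, 2 for B -> changes
(C) A[0,0] + A[1,1]: 5 for A, 5 for B -> unchanged
(D) A[0,0] + A[1,1] - A[0,1]: 4 for A, 2 for B -> changes

Only (C) A[0,0] + A[1,1] = 5 survives (and it does so for every P, not just this one), so it is the invariant.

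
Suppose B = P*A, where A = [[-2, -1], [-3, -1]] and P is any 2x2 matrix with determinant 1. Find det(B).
-1

By the multiplicative property of determinants, det(B) = det(P*A) = det(P) * det(A) = det(A),
so the determinant is invariant under multiplication by any determinant-1 matrix; we just need det(A).

det(A) = (-2)(-1) - (-1)(-3) = 2 - 3 = -1

Therefore det(B) = 1 * (-1) = -1.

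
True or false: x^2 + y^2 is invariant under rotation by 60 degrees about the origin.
True

Applying rotation by 60 degrees: x' = x*cos(60 degrees) - y*sin(60 degrees) = x/2 - sqrt(3)y/2, y' = x*sin(60 degrees) + y*cos(60 degrees) = sqrt(3)x/2 + y/2

Substituting into x^2 + y^2:
(x/2 - sqrt(3)y/2)^2 + (sqrt(3)x/2 + y/2)^2
= x^2 + y^2

This equals the original expression x^2 + y^2, so it IS invariant.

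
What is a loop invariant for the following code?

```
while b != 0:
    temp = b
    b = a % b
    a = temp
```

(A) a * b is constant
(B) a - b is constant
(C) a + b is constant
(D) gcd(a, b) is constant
D

A loop invariant must hold before the first iteration and be re-established by every execution of the body.

(D) gcd(a, b) is constant: One iteration replaces (a, b) by (b, a mod b). Since a mod b = a - q*b for an integer q, any common divisor of a and b divides b and a mod b, and conversely; hence gcd(b, a mod b) = gcd(a, b). For instance (23, 8) -> (8, 7) keeps gcd = 1. At exit b = 0 and a = gcd of the original inputs.

The other options fail:
(A) a * b is constant: e.g. (a, b) = (23, 8) -> (8, 7): the product goes from 184 to 56.
(B) a - b is constant: e.g. (a, b) = (23, 8) -> (8, 7): the difference goes from 15 to 1.
(C) a + b is constant: e.g. (a, b) = (23, 8) -> (8, 7): the sum goes from 31 to 15.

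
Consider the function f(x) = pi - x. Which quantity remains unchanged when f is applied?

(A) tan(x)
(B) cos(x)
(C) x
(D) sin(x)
D

For f(x) = pi - x:
sin(pi - x) = sin(x), so sine is invariant under this transformation.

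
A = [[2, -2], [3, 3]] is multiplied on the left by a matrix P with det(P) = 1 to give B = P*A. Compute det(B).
12

By the multiplicative property of determinants, det(B) = det(P*A) = det(P) * det(A) = det(A),
so the determinant is invariant under multiplication by any determinant-1 matrix; we just need det(A).

det(A) = (2)(3) - (-2)(3) = 6 - (-6) = 12

Therefore det(B) = 1 * 12 = 12.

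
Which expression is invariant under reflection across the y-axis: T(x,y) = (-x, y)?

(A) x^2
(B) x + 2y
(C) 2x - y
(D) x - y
A

The map is reflection across the y-axis: T(x,y) = (-x, y).
Substitute the transformed coordinates into each option and compare with the original:
(A) x^2  ->  (-x)^2 = x^2   [equals x^2: invariant]
(B) x + 2y  ->  (-x) + 2(y) = -x + 2y   [differs from x + 2y: not invariant]
(C) 2x - y  ->  2(-x) - (y) = -2x - y   [differs from 2x - y: not invariant]
(D) x - y  ->  (-x) - (y) = -x - y   [differs from x - y: not invariant]

Only option (A), x^2, is unchanged by the transformation.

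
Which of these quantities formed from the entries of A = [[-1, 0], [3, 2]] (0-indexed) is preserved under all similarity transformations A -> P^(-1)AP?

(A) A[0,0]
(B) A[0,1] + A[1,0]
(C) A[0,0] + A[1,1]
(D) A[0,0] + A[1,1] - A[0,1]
C

A[0,0] + A[1,1] is the trace of A. By the cyclic property of the trace, tr(P^(-1)AP) = tr(APP^(-1)) = tr(A), so it is the same for every matrix similar to A.

The other combinations are not similarity invariants. For example, take P = [[1, 1], [0, 1]] (det P = 1), so P^(-1) = [[1, -1], [0, 1]] and
B = P^(-1)AP = [[-4, -6], [3, 5]].
Evaluating each option on A and on B:
(A) A[0,0]: -1 for A, -4 for B -> changes
(B) A[0,1] + A[1,0]: 3 for A, -3 for B -> changes
(C) A[0,0] + A[1,1]: 1 for A, 1 for B -> unchanged
(D) A[0,0] + A[1,1] - A[0,1]: 1 for A, 7 for B -> changes

Only (C) A[0,0] + A[1,1] = 1 survives (and it does so for every P, not just this one), so it is the invariant.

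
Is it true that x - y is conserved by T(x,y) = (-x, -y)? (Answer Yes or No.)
No

Substitute T(x,y) = (-x, -y) into the expression and compare with the original.

Original: x - y
After applying T: (-x) - (-y) = -x + y

This differs from the original x - y (difference: -2x + 2y), so the expression is NOT invariant.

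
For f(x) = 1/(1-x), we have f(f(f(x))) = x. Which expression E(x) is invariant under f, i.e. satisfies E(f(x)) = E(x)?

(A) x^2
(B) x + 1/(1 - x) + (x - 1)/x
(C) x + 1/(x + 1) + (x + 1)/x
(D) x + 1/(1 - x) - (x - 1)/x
B

Replace x by f(x) = 1/(1 - x) in each option and simplify. As a quick numerical cross-check, also compare E(5) with E(f(5)) = E(-1/4).

(A) x^2  ->  (1/(1 - x))^2 = (x - 1)^(-2); check: E(5) = 25 but E(-1/4) = 1/16.   [not invariant]
(B) x + 1/(1 - x) + (x - 1)/x  ->  (1/(1 - x)) + 1/(1 - (1/(1 - x))) + ((1/(1 - x)) - 1)/(1/(1 - x)), which simplifies back to x + 1/(1 - x) + (x - 1)/x; check: E(5) = 111/20, E(-1/4) = 111/20.   [invariant]
(C) x + 1/(x + 1) + (x + 1)/x  ->  (1/(1 - x)) + 1/((1/(1 - x)) + 1) + ((1/(1 - x)) + 1)/(1/(1 - x)) = (-x^3 + 6x^2 - 11x + 7)/(x^2 - 3x + 2); check: E(5) = 191/30 but E(-1/4) = -23/12.   [not invariant]
(D) x + 1/(1 - x) - (x - 1)/x  ->  (1/(1 - x)) + 1/(1 - (1/(1 - x))) - ((1/(1 - x)) - 1)/(1/(1 - x)) = (x^2(1 - x) - x + (x - 1)^2)/(x(x - 1)); check: E(5) = 79/20 but E(-1/4) = -89/20.   [not invariant]

Only (B) is unchanged. Indeed f(f(x)) = 1/(1 - 1/(1-x)) = (1-x)/(-x) = (x-1)/x, so E(x) = x + f(x) + f(f(x)) is the sum over the whole 3-cycle; applying f just permutes the three terms cyclically (x -> f(x) -> f(f(x)) -> x), leaving the sum unchanged.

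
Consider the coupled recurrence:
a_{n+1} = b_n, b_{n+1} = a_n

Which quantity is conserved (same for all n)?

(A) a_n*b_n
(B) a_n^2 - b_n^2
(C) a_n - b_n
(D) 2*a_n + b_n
A

Replace a_n by a_{n+1} = b_n and b_n by b_{n+1} = a_n in each option and simplify:
(A) a_n*b_n  ->  (b_n)*(a_n) = a_n*b_n   [conserved]
(B) a_n^2 - b_n^2  ->  (b_n)^2 - (a_n)^2 = -a_n^2 + b_n^2   [not conserved]
(C) a_n - b_n  ->  (b_n) - (a_n) = -a_n + b_n   [not conserved]
(D) 2*a_n + b_n  ->  2*(b_n) + (a_n) = a_n + 2*b_n   [not conserved]

Only (A) a_n*b_n returns to itself after one step, so it is the conserved quantity.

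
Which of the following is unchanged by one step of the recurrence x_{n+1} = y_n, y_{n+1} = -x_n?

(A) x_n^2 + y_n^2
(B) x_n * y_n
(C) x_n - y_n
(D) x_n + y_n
A

For the recurrence x_{n+1} = y_n, y_{n+1} = -x_n:

x_{n+1}^2 + y_{n+1}^2 = y_n^2 + (-x_n)^2 = x_n^2 + y_n^2
The sum of squares is conserved (like energy in a harmonic oscillator).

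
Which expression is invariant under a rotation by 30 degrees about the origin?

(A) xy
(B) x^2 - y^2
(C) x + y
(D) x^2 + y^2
D

A rotation by 30 degrees sends (x, y) to (sqrt(3)x/2 - y/2, x/2 + sqrt(3)y/2).
Substitute the transformed coordinates into each option and compare with the original:
(A) xy  ->  (sqrt(3)x/2 - y/2)(x/2 + sqrt(3)y/2) = sqrt(3)x^2/4 + xy/2 - sqrt(3)y^2/4   [differs from xy: not invariant]
(B) x^2 - y^2  ->  (sqrt(3)x/2 - y/2)^2 - (x/2 + sqrt(3)y/2)^2 = x^2/2 - sqrt(3)xy - y^2/2   [differs from x^2 - y^2: not invariant]
(C) x + y  ->  (sqrt(3)x/2 - y/2) + (x/2 + sqrt(3)y/2) = x/2 + sqrt(3)x/2 - y/2 + sqrt(3)y/2   [differs from x + y: not invariant]
(D) x^2 + y^2  ->  (sqrt(3)x/2 - y/2)^2 + (x/2 + sqrt(3)y/2)^2 = x^2 + y^2   [equals x^2 + y^2: invariant]

Only option (D), x^2 + y^2, is unchanged by the transformation.
Geometrically, x^2 + y^2 is the squared distance from the origin, which every rotation about the origin preserves.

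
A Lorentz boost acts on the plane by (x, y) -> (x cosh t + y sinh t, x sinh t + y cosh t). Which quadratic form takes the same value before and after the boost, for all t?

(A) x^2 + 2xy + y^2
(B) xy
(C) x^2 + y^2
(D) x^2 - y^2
D

Write x' = x cosh t + y sinh t, y' = x sinh t + y cosh t and substitute into each option:
(A) x^2 + 2xy + y^2: (x' + y')^2 with x' + y' = (x + y)(cosh t + sinh t) = (x + y)e^t, so it becomes (x + y)^2 e^(2t)   [not invariant for t != 0]
(B) xy: (x cosh t + y sinh t)(x sinh t + y cosh t) = xy(cosh^2 t + sinh^2 t) + (x^2 + y^2) sinh t cosh t = xy cosh 2t + (x^2 + y^2)(sinh 2t)/2   [not invariant for t != 0]
(C) x^2 + y^2: (x cosh t + y sinh t)^2 + (x sinh t + y cosh t)^2 = (x^2 + y^2)(cosh^2 t + sinh^2 t) + 4xy sinh t cosh t = (x^2 + y^2) cosh 2t + 2xy sinh 2t   [not invariant for t != 0]
(D) x^2 - y^2: (x cosh t + y sinh t)^2 - (x sinh t + y cosh t)^2 = x^2(cosh^2 t - sinh^2 t) + 2xy(cosh t sinh t - sinh t cosh t) + y^2(sinh^2 t - cosh^2 t) = x^2 - y^2   [invariant, using cosh^2 t - sinh^2 t = 1]

Only (D) x^2 - y^2 is unchanged; it is the Minkowski form preserved by Lorentz boosts, just as x^2 + y^2 is preserved by ordinary rotations.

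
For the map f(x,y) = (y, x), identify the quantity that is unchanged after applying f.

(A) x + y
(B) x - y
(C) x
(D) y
A

For f(x,y) = (y, x):
After applying f: x' = y, y' = x. So x' + y' = y + x = x + y.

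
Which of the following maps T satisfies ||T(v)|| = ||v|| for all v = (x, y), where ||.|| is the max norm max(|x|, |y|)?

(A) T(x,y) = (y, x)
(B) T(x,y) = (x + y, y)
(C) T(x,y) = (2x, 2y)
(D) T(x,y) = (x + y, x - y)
A

A transformation preserves a norm if ||T(v)|| = ||v|| for every v; a single vector where the norm changes rules an option out.

(A) T(x,y) = (y, x): preserves the norm -- it only permutes the coordinates and/or flips signs, which leaves max(|x|, |y|) unchanged.
(B) T(x,y) = (x + y, y): v = (1, 1) has norm max(|1|, |1|) = 1, but T(v) = (2, 1) has norm 2 -- not preserved.
(C) T(x,y) = (2x, 2y): v = (1, 0) has norm max(|1|, |0|) = 1, but T(v) = (2, 0) has norm 2 -- not preserved.
(D) T(x,y) = (x + y, x - y): v = (1, 1) has norm max(|1|, |1|) = 1, but T(v) = (2, 0) has norm 2 -- not preserved.

Therefore the answer is (A).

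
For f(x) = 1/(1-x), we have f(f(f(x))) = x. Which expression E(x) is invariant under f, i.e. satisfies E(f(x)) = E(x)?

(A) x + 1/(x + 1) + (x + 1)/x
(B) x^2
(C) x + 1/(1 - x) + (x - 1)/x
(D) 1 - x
C

Replace x by f(x) = 1/(1 - x) in each option and simplify. As a quick numerical cross-check, also compare E(3) with E(f(3)) = E(-1/2).

(A) x + 1/(x + 1) + (x + 1)/x  ->  (1/(1 - x)) + 1/((1/(1 - x)) + 1) + ((1/(1 - x)) + 1)/(1/(1 - x)) = (-x^3 + 6x^2 - 11x + 7)/(x^2 - 3x + 2); check: E(3) = 55/12 but E(-1/2) = 1/2.   [not invariant]
(B) x^2  ->  (1/(1 - x))^2 = (x - 1)^(-2); check: E(3) = 9 but E(-1/2) = 1/4.   [not invariant]
(C) x + 1/(1 - x) + (x - 1)/x  ->  (1/(1 - x)) + 1/(1 - (1/(1 - x))) + ((1/(1 - x)) - 1)/(1/(1 - x)), which simplifies back to x + 1/(1 - x) + (x - 1)/x; check: E(3) = 19/6, E(-1/2) = 19/6.   [invariant]
(D) 1 - x  ->  1 - (1/(1 - x)) = x/(x - 1); check: E(3) = -2 but E(-1/2) = 3/2.   [not invariant]

Only (C) is unchanged. Indeed f(f(x)) = 1/(1 - 1/(1-x)) = (1-x)/(-x) = (x-1)/x, so E(x) = x + f(x) + f(f(x)) is the sum over the whole 3-cycle; applying f just permutes the three terms cyclically (x -> f(x) -> f(f(x)) -> x), leaving the sum unchanged.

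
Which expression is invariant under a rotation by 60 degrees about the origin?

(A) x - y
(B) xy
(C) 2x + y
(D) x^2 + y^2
D

A rotation by 60 degrees sends (x, y) to (x/2 - sqrt(3)y/2, sqrt(3)x/2 + y/2).
Substitute the transformed coordinates into each option and compare with the original:
(A) x - y  ->  (x/2 - sqrt(3)y/2) - (sqrt(3)x/2 + y/2) = -sqrt(3)x/2 + x/2 - sqrt(3)y/2 - y/2   [differs from x - y: not invariant]
(B) xy  ->  (x/2 - sqrt(3)y/2)(sqrt(3)x/2 + y/2) = sqrt(3)x^2/4 - xy/2 - sqrt(3)y^2/4   [differs from xy: not invariant]
(C) 2x + y  ->  2(x/2 - sqrt(3)y/2) + (sqrt(3)x/2 + y/2) = sqrt(3)x/2 + x - sqrt(3)y + y/2   [differs from 2x + y: not invariant]
(D) x^2 + y^2  ->  (x/2 - sqrt(3)y/2)^2 + (sqrt(3)x/2 + y/2)^2 = x^2 + y^2   [equals x^2 + y^2: invariant]

Only option (D), x^2 + y^2, is unchanged by the transformation.
Geometrically, x^2 + y^2 is the squared distance from the origin, which every rotation about the origin preserves.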